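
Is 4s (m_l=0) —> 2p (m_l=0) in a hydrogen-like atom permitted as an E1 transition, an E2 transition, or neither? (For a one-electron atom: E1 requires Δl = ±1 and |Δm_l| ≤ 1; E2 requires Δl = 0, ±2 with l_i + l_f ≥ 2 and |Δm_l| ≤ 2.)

E1

Δl = 1 − 0 = +1; l_i + l_f = 1.
Δm_l = +0.
E1 (Δl = ±1, |Δm_l| ≤ 1): satisfied.
E2 (Δl = 0,±2, l_i+l_f ≥ 2, |Δm_l| ≤ 2): not satisfied.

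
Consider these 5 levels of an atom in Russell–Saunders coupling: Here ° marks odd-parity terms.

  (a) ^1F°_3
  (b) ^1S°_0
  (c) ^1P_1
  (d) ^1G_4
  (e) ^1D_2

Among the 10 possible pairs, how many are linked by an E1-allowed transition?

(a)–(b): forbidden (parity, ΔL, ΔJ).
(a)–(c): forbidden (ΔL, ΔJ).
(a)–(d): allowed.
(a)–(e): allowed.
(b)–(c): allowed.
(b)–(d): forbidden (ΔL, ΔJ).
(b)–(e): forbidden (ΔL, ΔJ).
(c)–(d): forbidden (parity, ΔL, ΔJ).
(c)–(e): forbidden (parity).
(d)–(e): forbidden (parity, ΔL, ΔJ).
Allowed pairs: 3 of 10.

3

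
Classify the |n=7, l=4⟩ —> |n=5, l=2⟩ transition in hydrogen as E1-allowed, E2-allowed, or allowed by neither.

Δl = 2 − 4 = -2; l_i + l_f = 6.
E1 (Δl = ±1): not satisfied.
E2 (Δl = 0,±2, l_i+l_f ≥ 2): satisfied.

E2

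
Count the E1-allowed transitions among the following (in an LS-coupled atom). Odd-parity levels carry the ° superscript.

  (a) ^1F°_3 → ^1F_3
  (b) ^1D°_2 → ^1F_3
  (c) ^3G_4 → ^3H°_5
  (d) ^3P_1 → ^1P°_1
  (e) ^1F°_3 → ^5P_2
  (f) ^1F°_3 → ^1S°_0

(a) allowed
(b) allowed
(c) allowed
(d) forbidden (ΔS fails)
(e) forbidden (ΔS, ΔL fail)
(f) forbidden (parity, ΔL, ΔJ fail)
Total allowed: 3 of 6.

3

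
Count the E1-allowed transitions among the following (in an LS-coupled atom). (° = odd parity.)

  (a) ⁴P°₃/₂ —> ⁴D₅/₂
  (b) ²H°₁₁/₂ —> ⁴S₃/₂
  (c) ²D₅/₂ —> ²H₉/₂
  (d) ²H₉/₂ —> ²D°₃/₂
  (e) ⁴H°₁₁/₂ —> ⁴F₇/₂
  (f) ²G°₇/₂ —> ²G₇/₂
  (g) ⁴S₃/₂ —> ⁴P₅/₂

2

(a) allowed
(b) forbidden (ΔS, ΔL, ΔJ fail)
(c) forbidden (parity, ΔL, ΔJ fail)
(d) forbidden (ΔL, ΔJ fail)
(e) forbidden (ΔL, ΔJ fail)
(f) allowed
(g) forbidden (parity fails)
Total allowed: 2 of 7.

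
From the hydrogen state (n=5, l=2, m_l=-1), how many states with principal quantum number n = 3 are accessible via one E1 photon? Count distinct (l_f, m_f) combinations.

2

E1 requires Δl = ±1, so l_f ∈ {1, 3}; with 0 ≤ l_f ≤ n_f−1 = 2, the allowed l_f values are {1}.
For l_f = 1: m_f ∈ {m_i−1, m_i, m_i+1} ∩ [−1, 1] = {-1, 0} → 2 states.
Total: 2.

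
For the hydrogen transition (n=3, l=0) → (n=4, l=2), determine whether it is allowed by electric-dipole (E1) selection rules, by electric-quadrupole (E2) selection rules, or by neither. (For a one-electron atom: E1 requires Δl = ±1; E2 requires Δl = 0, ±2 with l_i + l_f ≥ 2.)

E2

Δl = 2 − 0 = +2; l_i + l_f = 2.
E1 (Δl = ±1): not satisfied.
E2 (Δl = 0,±2, l_i+l_f ≥ 2): satisfied.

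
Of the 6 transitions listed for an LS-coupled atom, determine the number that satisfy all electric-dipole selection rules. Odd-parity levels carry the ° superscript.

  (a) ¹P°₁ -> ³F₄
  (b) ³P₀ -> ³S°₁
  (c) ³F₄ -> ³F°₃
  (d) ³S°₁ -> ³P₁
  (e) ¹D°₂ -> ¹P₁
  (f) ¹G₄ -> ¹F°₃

5

(a) forbidden (ΔS, ΔL, ΔJ fail)
(b) allowed
(c) allowed
(d) allowed
(e) allowed
(f) allowed
Total allowed: 5 of 6.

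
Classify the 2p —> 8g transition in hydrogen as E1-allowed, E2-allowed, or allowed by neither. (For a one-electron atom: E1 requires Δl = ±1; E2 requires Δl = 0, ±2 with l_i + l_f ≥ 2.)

neither

Δl = 4 − 1 = +3; l_i + l_f = 5.
E1 (Δl = ±1): not satisfied.
E2 (Δl = 0,±2, l_i+l_f ≥ 2): not satisfied.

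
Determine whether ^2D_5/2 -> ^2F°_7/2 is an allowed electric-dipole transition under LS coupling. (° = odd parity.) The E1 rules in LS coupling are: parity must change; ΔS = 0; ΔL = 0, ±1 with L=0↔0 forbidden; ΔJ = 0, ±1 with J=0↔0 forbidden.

Initial level: S=1/2, L=2, J=5/2, parity even. Final level: S=1/2, L=3, J=7/2, parity odd.
Parity must change: even → odd — satisfied.
ΔS = 0: S: 1/2 → 1/2 — satisfied.
ΔL = 0, ±1 (not L=0↔0): L: 2 → 3, ΔL = +1 — satisfied.
ΔJ = 0, ±1 (not J=0↔0): J: 5/2 → 7/2, ΔJ = +1 — satisfied.
All four E1 rules are satisfied.

allowed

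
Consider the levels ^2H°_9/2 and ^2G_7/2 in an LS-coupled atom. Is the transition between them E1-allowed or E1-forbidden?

allowed

Reading off the term symbols: S 1/2→1/2, L 5→4, J 9/2→7/2, parity odd→even.
Parity must change: odd → even — ok.
ΔS = 0: S: 1/2 → 1/2 — ok.
ΔL = 0, ±1 (not L=0↔0): L: 5 → 4, ΔL = -1 — ok.
ΔJ = 0, ±1 (not J=0↔0): J: 9/2 → 7/2, ΔJ = -1 — ok.
All four E1 rules are satisfied.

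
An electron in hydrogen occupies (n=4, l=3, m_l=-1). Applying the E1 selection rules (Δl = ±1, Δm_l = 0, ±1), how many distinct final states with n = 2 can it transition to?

E1 requires l_f ∈ {2, 4}, but neither lies in [0, 1], so no final state is reachable.
Total: 0.

0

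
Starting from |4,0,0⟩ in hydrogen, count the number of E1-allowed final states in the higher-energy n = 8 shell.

E1 requires Δl = ±1, so l_f ∈ {-1, 1}; with 0 ≤ l_f ≤ n_f−1 = 7, the allowed l_f values are {1}.
For l_f = 1: m_f ∈ {m_i−1, m_i, m_i+1} ∩ [−1, 1] = {-1, 0, 1} → 3 states.
Total: 3.

3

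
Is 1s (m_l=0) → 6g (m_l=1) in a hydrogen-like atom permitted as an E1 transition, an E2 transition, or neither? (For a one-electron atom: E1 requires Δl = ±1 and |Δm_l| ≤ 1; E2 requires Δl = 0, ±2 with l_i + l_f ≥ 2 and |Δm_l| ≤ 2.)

Δl = 4 − 0 = +4; l_i + l_f = 4.
Δm_l = +1.
E1 (Δl = ±1, |Δm_l| ≤ 1): not satisfied.
E2 (Δl = 0,±2, l_i+l_f ≥ 2, |Δm_l| ≤ 2): not satisfied.

neither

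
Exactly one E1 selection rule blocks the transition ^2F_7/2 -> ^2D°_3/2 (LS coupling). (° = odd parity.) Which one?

Reading off the term symbols: S 1/2→1/2, L 3→2, J 7/2→3/2, parity even→odd.
Parity must change: even → odd — satisfied.
ΔS = 0: S: 1/2 → 1/2 — satisfied.
ΔL = 0, ±1 (not L=0↔0): L: 3 → 2, ΔL = -1 — satisfied.
ΔJ = 0, ±1 (not J=0↔0): J: 7/2 → 3/2, ΔJ = -2 — violated.

the ΔJ = 0, ±1 rule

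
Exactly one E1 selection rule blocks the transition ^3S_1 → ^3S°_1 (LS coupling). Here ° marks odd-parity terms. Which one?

the L=0 ↔ L=0 exclusion

Initial level: S=1, L=0, J=1, parity even. Final level: S=1, L=0, J=1, parity odd.
ΔS = 0: S: 1 → 1 — passes.
ΔL = 0, ±1 (not L=0↔0): L: 0 → 0, ΔL = +0 — fails.
Parity must change: even → odd — passes.
ΔJ = 0, ±1 (not J=0↔0): J: 1 → 1, ΔJ = +0 — passes.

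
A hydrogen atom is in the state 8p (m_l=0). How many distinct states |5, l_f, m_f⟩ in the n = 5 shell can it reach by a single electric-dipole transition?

4

E1 requires Δl = ±1, so l_f ∈ {0, 2}; with 0 ≤ l_f ≤ n_f−1 = 4, the allowed l_f values are {0, 2}.
For l_f = 0: m_f ∈ {m_i−1, m_i, m_i+1} ∩ [−0, 0] = {0} → 1 state.
For l_f = 2: m_f ∈ {m_i−1, m_i, m_i+1} ∩ [−2, 2] = {-1, 0, 1} → 3 states.
Total: 4.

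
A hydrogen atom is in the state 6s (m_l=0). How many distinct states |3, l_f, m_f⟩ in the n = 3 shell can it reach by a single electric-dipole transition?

E1 requires Δl = ±1, so l_f ∈ {-1, 1}; with 0 ≤ l_f ≤ n_f−1 = 2, the allowed l_f values are {1}.
For l_f = 1: m_f ∈ {m_i−1, m_i, m_i+1} ∩ [−1, 1] = {-1, 0, 1} → 3 states.
Total: 3.

3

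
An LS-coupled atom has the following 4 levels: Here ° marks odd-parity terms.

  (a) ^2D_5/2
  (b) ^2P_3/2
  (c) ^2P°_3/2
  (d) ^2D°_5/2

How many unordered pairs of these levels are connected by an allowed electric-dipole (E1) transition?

(a)–(b): forbidden (parity).
(a)–(c): allowed.
(a)–(d): allowed.
(b)–(c): allowed.
(b)–(d): allowed.
(c)–(d): forbidden (parity).
Allowed pairs: 4 of 6.

4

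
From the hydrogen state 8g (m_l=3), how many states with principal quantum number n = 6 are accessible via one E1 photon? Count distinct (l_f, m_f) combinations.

5

E1 requires Δl = ±1, so l_f ∈ {3, 5}; with 0 ≤ l_f ≤ n_f−1 = 5, the allowed l_f values are {3, 5}.
For l_f = 3: m_f ∈ {m_i−1, m_i, m_i+1} ∩ [−3, 3] = {2, 3} → 2 states.
For l_f = 5: m_f ∈ {m_i−1, m_i, m_i+1} ∩ [−5, 5] = {2, 3, 4} → 3 states.
Total: 5.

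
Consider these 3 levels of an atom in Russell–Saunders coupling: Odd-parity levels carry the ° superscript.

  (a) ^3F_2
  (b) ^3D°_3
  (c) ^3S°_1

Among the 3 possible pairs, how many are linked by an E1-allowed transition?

(a)–(b): allowed.
(a)–(c): forbidden (ΔL).
(b)–(c): forbidden (parity, ΔL, ΔJ).
Allowed pairs: 1 of 3.

1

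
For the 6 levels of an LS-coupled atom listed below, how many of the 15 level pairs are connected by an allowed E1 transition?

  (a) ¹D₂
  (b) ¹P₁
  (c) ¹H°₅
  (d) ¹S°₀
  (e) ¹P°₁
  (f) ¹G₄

4

(a)–(b): forbidden (parity).
(a)–(c): forbidden (ΔL, ΔJ).
(a)–(d): forbidden (ΔL, ΔJ).
(a)–(e): allowed.
(a)–(f): forbidden (parity, ΔL, ΔJ).
(b)–(c): forbidden (ΔL, ΔJ).
(b)–(d): allowed.
(b)–(e): allowed.
(b)–(f): forbidden (parity, ΔL, ΔJ).
(c)–(d): forbidden (parity, ΔL, ΔJ).
(c)–(e): forbidden (parity, ΔL, ΔJ).
(c)–(f): allowed.
(d)–(e): forbidden (parity).
(d)–(f): forbidden (ΔL, ΔJ).
(e)–(f): forbidden (ΔL, ΔJ).
Allowed pairs: 4 of 15.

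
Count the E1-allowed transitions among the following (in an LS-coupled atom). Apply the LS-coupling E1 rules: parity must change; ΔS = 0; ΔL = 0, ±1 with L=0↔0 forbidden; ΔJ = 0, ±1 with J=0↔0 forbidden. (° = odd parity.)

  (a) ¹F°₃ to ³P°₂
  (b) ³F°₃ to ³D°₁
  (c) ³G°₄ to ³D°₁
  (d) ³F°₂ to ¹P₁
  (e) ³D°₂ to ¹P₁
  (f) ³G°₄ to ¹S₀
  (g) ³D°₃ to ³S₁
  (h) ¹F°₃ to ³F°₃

(a) forbidden (parity, ΔS, ΔL fail)
(b) forbidden (parity, ΔJ fail)
(c) forbidden (parity, ΔL, ΔJ fail)
(d) forbidden (ΔS, ΔL fail)
(e) forbidden (ΔS fails)
(f) forbidden (ΔS, ΔL, ΔJ fail)
(g) forbidden (ΔL, ΔJ fail)
(h) forbidden (parity, ΔS fail)
Total allowed: 0 of 8.

0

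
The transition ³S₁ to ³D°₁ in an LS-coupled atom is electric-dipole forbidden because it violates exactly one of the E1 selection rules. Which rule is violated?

the ΔL = 0, ±1 rule

Reading off the term symbols: S 1→1, L 0→2, J 1→1, parity even→odd.
ΔS = 0: S: 1 → 1 — ok.
ΔL = 0, ±1 (not L=0↔0): L: 0 → 2, ΔL = +2 — fails.
Parity must change: even → odd — ok.
ΔJ = 0, ±1 (not J=0↔0): J: 1 → 1, ΔJ = +0 — ok.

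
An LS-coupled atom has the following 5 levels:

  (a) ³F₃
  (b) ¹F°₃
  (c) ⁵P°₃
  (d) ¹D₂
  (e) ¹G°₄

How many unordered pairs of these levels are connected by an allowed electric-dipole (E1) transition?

1

(a)–(b): forbidden (ΔS).
(a)–(c): forbidden (ΔS, ΔL).
(a)–(d): forbidden (parity, ΔS).
(a)–(e): forbidden (ΔS).
(b)–(c): forbidden (parity, ΔS, ΔL).
(b)–(d): allowed.
(b)–(e): forbidden (parity).
(c)–(d): forbidden (ΔS).
(c)–(e): forbidden (parity, ΔS, ΔL).
(d)–(e): forbidden (ΔL, ΔJ).
Allowed pairs: 1 of 10.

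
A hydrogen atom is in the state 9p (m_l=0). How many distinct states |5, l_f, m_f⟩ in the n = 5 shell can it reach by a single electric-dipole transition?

4

E1 requires Δl = ±1, so l_f ∈ {0, 2}; with 0 ≤ l_f ≤ n_f−1 = 4, the allowed l_f values are {0, 2}.
For l_f = 0: m_f ∈ {m_i−1, m_i, m_i+1} ∩ [−0, 0] = {0} → 1 state.
For l_f = 2: m_f ∈ {m_i−1, m_i, m_i+1} ∩ [−2, 2] = {-1, 0, 1} → 3 states.
Total: 4.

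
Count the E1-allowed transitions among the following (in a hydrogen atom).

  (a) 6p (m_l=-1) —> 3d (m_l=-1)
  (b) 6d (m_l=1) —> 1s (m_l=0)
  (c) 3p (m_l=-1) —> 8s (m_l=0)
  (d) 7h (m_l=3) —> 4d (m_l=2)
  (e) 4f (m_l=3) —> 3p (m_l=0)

(a) allowed
(b) forbidden — Δl = -2 (E1 requires Δl = ±1)
(c) allowed
(d) forbidden — Δl = -3 (E1 requires Δl = ±1)
(e) forbidden — Δl = -2 (E1 requires Δl = ±1); Δm_l = -3 (E1 requires Δm_l = 0, ±1)
Total allowed: 2 of 5.

2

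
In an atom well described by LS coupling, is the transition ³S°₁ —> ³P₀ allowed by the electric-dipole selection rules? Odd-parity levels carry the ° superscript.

Initial level: S=1, L=0, J=1, parity odd. Final level: S=1, L=1, J=0, parity even.
ΔL = 0, ±1 (not L=0↔0): L: 0 → 1, ΔL = +1 — satisfied.
ΔS = 0: S: 1 → 1 — satisfied.
Parity must change: odd → even — satisfied.
ΔJ = 0, ±1 (not J=0↔0): J: 1 → 0, ΔJ = -1 — satisfied.
All four E1 rules are satisfied.

allowed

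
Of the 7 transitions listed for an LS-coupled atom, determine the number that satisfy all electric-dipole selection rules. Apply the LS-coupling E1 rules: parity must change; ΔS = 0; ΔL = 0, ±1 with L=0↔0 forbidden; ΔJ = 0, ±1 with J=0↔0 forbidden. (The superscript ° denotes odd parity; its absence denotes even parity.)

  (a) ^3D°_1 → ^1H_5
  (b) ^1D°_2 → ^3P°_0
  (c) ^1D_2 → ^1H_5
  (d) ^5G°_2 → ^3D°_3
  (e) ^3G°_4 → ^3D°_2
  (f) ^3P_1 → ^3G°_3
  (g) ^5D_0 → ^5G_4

0

(a) forbidden (ΔS, ΔL, ΔJ fail)
(b) forbidden (parity, ΔS, ΔJ fail)
(c) forbidden (parity, ΔL, ΔJ fail)
(d) forbidden (parity, ΔS, ΔL fail)
(e) forbidden (parity, ΔL, ΔJ fail)
(f) forbidden (ΔL, ΔJ fail)
(g) forbidden (parity, ΔL, ΔJ fail)
Total allowed: 0 of 7.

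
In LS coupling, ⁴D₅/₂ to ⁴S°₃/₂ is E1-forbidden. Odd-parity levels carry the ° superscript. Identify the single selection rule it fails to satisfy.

the ΔL = 0, ±1 rule

Reading off the term symbols: S 3/2→3/2, L 2→0, J 5/2→3/2, parity even→odd.
ΔL = 0, ±1 (not L=0↔0): L: 2 → 0, ΔL = -2 — fails.
ΔJ = 0, ±1 (not J=0↔0): J: 5/2 → 3/2, ΔJ = -1 — passes.
ΔS = 0: S: 3/2 → 3/2 — passes.
Parity must change: even → odd — passes.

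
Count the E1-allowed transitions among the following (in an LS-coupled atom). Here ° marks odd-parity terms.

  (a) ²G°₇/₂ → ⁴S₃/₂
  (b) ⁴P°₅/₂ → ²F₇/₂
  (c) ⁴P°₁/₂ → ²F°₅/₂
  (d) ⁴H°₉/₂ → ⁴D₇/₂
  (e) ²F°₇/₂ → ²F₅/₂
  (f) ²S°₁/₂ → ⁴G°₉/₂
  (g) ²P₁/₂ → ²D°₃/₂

2

(a) forbidden (ΔS, ΔL, ΔJ fail)
(b) forbidden (ΔS, ΔL fail)
(c) forbidden (parity, ΔS, ΔL, ΔJ fail)
(d) forbidden (ΔL fails)
(e) allowed
(f) forbidden (parity, ΔS, ΔL, ΔJ fail)
(g) allowed
Total allowed: 2 of 7.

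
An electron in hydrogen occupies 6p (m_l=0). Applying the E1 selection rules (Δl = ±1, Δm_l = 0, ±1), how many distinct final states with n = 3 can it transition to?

E1 requires Δl = ±1, so l_f ∈ {0, 2}; with 0 ≤ l_f ≤ n_f−1 = 2, the allowed l_f values are {0, 2}.
For l_f = 0: m_f ∈ {m_i−1, m_i, m_i+1} ∩ [−0, 0] = {0} → 1 state.
For l_f = 2: m_f ∈ {m_i−1, m_i, m_i+1} ∩ [−2, 2] = {-1, 0, 1} → 3 states.
Total: 4.

4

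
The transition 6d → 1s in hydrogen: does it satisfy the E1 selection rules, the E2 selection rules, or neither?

Δl = 0 − 2 = -2; l_i + l_f = 2.
E1 (Δl = ±1): not satisfied.
E2 (Δl = 0,±2, l_i+l_f ≥ 2): satisfied.

E2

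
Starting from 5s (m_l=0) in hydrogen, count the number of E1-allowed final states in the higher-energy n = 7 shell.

E1 requires Δl = ±1, so l_f ∈ {-1, 1}; with 0 ≤ l_f ≤ n_f−1 = 6, the allowed l_f values are {1}.
For l_f = 1: m_f ∈ {m_i−1, m_i, m_i+1} ∩ [−1, 1] = {-1, 0, 1} → 3 states.
Total: 3.

3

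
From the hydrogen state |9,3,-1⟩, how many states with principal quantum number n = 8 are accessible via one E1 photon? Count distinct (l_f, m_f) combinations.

E1 requires Δl = ±1, so l_f ∈ {2, 4}; with 0 ≤ l_f ≤ n_f−1 = 7, the allowed l_f values are {2, 4}.
For l_f = 2: m_f ∈ {m_i−1, m_i, m_i+1} ∩ [−2, 2] = {-2, -1, 0} → 3 states.
For l_f = 4: m_f ∈ {m_i−1, m_i, m_i+1} ∩ [−4, 4] = {-2, -1, 0} → 3 states.
Total: 6.

6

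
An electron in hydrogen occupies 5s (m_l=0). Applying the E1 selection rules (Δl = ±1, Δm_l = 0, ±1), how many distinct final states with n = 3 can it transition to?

3

E1 requires Δl = ±1, so l_f ∈ {-1, 1}; with 0 ≤ l_f ≤ n_f−1 = 2, the allowed l_f values are {1}.
For l_f = 1: m_f ∈ {m_i−1, m_i, m_i+1} ∩ [−1, 1] = {-1, 0, 1} → 3 states.
Total: 3.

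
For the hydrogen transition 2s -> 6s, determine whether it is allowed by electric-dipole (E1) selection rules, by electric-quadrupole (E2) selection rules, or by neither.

Δl = 0 − 0 = +0; l_i + l_f = 0.
E1 (Δl = ±1): not satisfied.
E2 (Δl = 0,±2, l_i+l_f ≥ 2): not satisfied.

neither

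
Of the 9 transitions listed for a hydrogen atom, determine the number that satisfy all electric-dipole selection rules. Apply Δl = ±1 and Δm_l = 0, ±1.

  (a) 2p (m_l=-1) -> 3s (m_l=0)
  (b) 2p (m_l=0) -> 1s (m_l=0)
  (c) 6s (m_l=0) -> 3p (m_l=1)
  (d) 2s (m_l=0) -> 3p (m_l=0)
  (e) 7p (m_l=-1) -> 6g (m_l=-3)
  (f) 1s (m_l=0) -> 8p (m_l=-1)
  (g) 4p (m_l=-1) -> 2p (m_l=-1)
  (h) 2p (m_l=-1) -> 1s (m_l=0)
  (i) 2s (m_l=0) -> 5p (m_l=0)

7

(a) allowed
(b) allowed
(c) allowed
(d) allowed
(e) forbidden — Δl = +3 (E1 requires Δl = ±1); Δm_l = -2 (E1 requires Δm_l = 0, ±1)
(f) allowed
(g) forbidden — Δl = +0 (E1 requires Δl = ±1)
(h) allowed
(i) allowed
Total allowed: 7 of 9.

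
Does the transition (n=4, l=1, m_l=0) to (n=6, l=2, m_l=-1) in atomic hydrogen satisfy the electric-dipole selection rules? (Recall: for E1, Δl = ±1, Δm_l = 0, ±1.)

Initial l = 1, final l = 2, so Δl = +1. E1 requires Δl = ±1: satisfied.
m_l: 0 → -1 (Δm_l = -1). |Δm_l| ≤ 1 satisfied.
All E1 selection rules are satisfied.

allowed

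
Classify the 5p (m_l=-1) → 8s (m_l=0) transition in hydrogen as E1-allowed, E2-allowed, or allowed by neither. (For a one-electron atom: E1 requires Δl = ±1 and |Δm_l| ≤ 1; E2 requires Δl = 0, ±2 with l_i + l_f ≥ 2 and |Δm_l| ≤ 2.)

E1

Δl = 0 − 1 = -1; l_i + l_f = 1.
Δm_l = +1.
E1 (Δl = ±1, |Δm_l| ≤ 1): satisfied.
E2 (Δl = 0,±2, l_i+l_f ≥ 2, |Δm_l| ≤ 2): not satisfied.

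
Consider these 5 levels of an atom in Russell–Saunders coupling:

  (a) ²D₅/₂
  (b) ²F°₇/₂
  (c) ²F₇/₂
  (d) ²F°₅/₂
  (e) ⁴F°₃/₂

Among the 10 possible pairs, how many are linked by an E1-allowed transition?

4

(a)–(b): allowed.
(a)–(c): forbidden (parity).
(a)–(d): allowed.
(a)–(e): forbidden (ΔS).
(b)–(c): allowed.
(b)–(d): forbidden (parity).
(b)–(e): forbidden (parity, ΔS, ΔJ).
(c)–(d): allowed.
(c)–(e): forbidden (ΔS, ΔJ).
(d)–(e): forbidden (parity, ΔS).
Allowed pairs: 4 of 10.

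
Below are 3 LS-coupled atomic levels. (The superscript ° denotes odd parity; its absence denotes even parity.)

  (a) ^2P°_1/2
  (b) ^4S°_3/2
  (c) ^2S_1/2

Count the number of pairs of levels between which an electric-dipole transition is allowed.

(a)–(b): forbidden (parity, ΔS).
(a)–(c): allowed.
(b)–(c): forbidden (ΔS, ΔL).
Allowed pairs: 1 of 3.

1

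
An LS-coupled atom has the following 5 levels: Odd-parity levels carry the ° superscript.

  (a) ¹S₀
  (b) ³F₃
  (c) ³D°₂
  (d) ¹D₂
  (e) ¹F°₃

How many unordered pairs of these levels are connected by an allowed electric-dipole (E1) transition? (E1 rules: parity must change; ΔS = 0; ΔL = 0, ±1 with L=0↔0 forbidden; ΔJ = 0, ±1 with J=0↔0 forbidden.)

2

(a)–(b): forbidden (parity, ΔS, ΔL, ΔJ).
(a)–(c): forbidden (ΔS, ΔL, ΔJ).
(a)–(d): forbidden (parity, ΔL, ΔJ).
(a)–(e): forbidden (ΔL, ΔJ).
(b)–(c): allowed.
(b)–(d): forbidden (parity, ΔS).
(b)–(e): forbidden (ΔS).
(c)–(d): forbidden (ΔS).
(c)–(e): forbidden (parity, ΔS).
(d)–(e): allowed.
Allowed pairs: 2 of 10.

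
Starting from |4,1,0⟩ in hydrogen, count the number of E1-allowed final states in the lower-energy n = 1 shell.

1

E1 requires Δl = ±1, so l_f ∈ {0, 2}; with 0 ≤ l_f ≤ n_f−1 = 0, the allowed l_f values are {0}.
For l_f = 0: m_f ∈ {m_i−1, m_i, m_i+1} ∩ [−0, 0] = {0} → 1 state.
Total: 1.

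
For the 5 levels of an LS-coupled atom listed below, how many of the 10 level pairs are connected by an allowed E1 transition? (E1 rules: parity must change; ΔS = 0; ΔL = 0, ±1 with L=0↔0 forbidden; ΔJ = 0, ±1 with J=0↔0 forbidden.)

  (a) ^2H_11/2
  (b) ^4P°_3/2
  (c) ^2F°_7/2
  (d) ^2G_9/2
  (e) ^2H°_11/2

3

(a)–(b): forbidden (ΔS, ΔL, ΔJ).
(a)–(c): forbidden (ΔL, ΔJ).
(a)–(d): forbidden (parity).
(a)–(e): allowed.
(b)–(c): forbidden (parity, ΔS, ΔL, ΔJ).
(b)–(d): forbidden (ΔS, ΔL, ΔJ).
(b)–(e): forbidden (parity, ΔS, ΔL, ΔJ).
(c)–(d): allowed.
(c)–(e): forbidden (parity, ΔL, ΔJ).
(d)–(e): allowed.
Allowed pairs: 3 of 10.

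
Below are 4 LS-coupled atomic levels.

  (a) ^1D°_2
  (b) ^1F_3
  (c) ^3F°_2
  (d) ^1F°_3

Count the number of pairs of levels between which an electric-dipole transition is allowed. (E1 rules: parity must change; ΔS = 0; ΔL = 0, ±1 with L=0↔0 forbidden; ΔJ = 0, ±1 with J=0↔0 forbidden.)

(a)–(b): allowed.
(a)–(c): forbidden (parity, ΔS).
(a)–(d): forbidden (parity).
(b)–(c): forbidden (ΔS).
(b)–(d): allowed.
(c)–(d): forbidden (parity, ΔS).
Allowed pairs: 2 of 6.

2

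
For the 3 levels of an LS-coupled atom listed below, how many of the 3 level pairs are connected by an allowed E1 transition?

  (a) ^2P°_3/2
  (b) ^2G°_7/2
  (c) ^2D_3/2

1

(a)–(b): forbidden (parity, ΔL, ΔJ).
(a)–(c): allowed.
(b)–(c): forbidden (ΔL, ΔJ).
Allowed pairs: 1 of 3.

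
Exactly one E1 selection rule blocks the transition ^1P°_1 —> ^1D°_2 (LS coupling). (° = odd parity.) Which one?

parity

Initial level: S=0, L=1, J=1, parity odd. Final level: S=0, L=2, J=2, parity odd.
ΔL = 0, ±1 (not L=0↔0): L: 1 → 2, ΔL = +1 — ok.
ΔJ = 0, ±1 (not J=0↔0): J: 1 → 2, ΔJ = +1 — ok.
Parity must change: odd → odd — fails.
ΔS = 0: S: 0 → 0 — ok.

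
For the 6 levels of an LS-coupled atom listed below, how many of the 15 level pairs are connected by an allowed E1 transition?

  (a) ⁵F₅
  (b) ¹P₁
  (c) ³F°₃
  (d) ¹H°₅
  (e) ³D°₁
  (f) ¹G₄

1

(a)–(b): forbidden (parity, ΔS, ΔL, ΔJ).
(a)–(c): forbidden (ΔS, ΔJ).
(a)–(d): forbidden (ΔS, ΔL).
(a)–(e): forbidden (ΔS, ΔJ).
(a)–(f): forbidden (parity, ΔS).
(b)–(c): forbidden (ΔS, ΔL, ΔJ).
(b)–(d): forbidden (ΔL, ΔJ).
(b)–(e): forbidden (ΔS).
(b)–(f): forbidden (parity, ΔL, ΔJ).
(c)–(d): forbidden (parity, ΔS, ΔL, ΔJ).
(c)–(e): forbidden (parity, ΔJ).
(c)–(f): forbidden (ΔS).
(d)–(e): forbidden (parity, ΔS, ΔL, ΔJ).
(d)–(f): allowed.
(e)–(f): forbidden (ΔS, ΔL, ΔJ).
Allowed pairs: 1 of 15.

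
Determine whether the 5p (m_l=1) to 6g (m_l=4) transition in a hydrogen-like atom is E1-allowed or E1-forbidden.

l: 1 → 4 (Δl = +3). Δl = ±1 violated.
m_l: 1 → 4 (Δm_l = +3). |Δm_l| ≤ 1 violated.
The transition is electric-dipole forbidden.

forbidden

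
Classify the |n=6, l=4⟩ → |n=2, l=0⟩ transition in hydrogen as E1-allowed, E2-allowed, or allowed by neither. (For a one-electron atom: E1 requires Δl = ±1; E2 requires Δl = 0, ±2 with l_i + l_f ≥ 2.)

Δl = 0 − 4 = -4; l_i + l_f = 4.
E1 (Δl = ±1): not satisfied.
E2 (Δl = 0,±2, l_i+l_f ≥ 2): not satisfied.

neither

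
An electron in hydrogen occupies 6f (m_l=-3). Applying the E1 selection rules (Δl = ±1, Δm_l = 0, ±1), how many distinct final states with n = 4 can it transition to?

1

E1 requires Δl = ±1, so l_f ∈ {2, 4}; with 0 ≤ l_f ≤ n_f−1 = 3, the allowed l_f values are {2}.
For l_f = 2: m_f ∈ {m_i−1, m_i, m_i+1} ∩ [−2, 2] = {-2} → 1 state.
Total: 1.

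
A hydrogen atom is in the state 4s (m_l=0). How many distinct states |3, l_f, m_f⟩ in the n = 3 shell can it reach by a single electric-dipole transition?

E1 requires Δl = ±1, so l_f ∈ {-1, 1}; with 0 ≤ l_f ≤ n_f−1 = 2, the allowed l_f values are {1}.
For l_f = 1: m_f ∈ {m_i−1, m_i, m_i+1} ∩ [−1, 1] = {-1, 0, 1} → 3 states.
Total: 3.

3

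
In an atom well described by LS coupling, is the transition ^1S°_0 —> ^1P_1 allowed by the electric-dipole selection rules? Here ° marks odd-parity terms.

Reading off the term symbols: S 0→0, L 0→1, J 0→1, parity odd→even.
Parity must change: odd → even — ✓.
ΔS = 0: S: 0 → 0 — ✓.
ΔL = 0, ±1 (not L=0↔0): L: 0 → 1, ΔL = +1 — ✓.
ΔJ = 0, ±1 (not J=0↔0): J: 0 → 1, ΔJ = +1 — ✓.
All four E1 rules are satisfied.

allowed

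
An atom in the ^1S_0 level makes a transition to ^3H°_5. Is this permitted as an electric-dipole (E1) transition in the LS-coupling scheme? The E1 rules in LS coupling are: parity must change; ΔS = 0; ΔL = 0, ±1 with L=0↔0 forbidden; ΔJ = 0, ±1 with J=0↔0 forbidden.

Reading off the term symbols: S 0→1, L 0→5, J 0→5, parity even→odd.
Parity must change: even → odd — passes.
ΔS = 0: S: 0 → 1 — fails.
ΔL = 0, ±1 (not L=0↔0): L: 0 → 5, ΔL = +5 — fails.
ΔJ = 0, ±1 (not J=0↔0): J: 0 → 5, ΔJ = +5 — fails.
Rule(s) violated: ΔS, ΔL, ΔJ.

forbidden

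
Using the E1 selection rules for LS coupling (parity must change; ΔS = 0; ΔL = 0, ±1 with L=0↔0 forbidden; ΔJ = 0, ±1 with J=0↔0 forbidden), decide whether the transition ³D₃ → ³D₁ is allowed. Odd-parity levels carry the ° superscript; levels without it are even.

forbidden

Parity must change: even → even — fails.
ΔS = 0: S: 1 → 1 — ok.
ΔL = 0, ±1 (not L=0↔0): L: 2 → 2, ΔL = +0 — ok.
ΔJ = 0, ±1 (not J=0↔0): J: 3 → 1, ΔJ = -2 — fails.
Rule(s) violated: parity, ΔJ.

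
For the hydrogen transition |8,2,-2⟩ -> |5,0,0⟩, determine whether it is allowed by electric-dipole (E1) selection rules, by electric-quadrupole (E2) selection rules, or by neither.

Δl = 0 − 2 = -2; l_i + l_f = 2.
Δm_l = +2.
E1 (Δl = ±1, |Δm_l| ≤ 1): not satisfied.
E2 (Δl = 0,±2, l_i+l_f ≥ 2, |Δm_l| ≤ 2): satisfied.

E2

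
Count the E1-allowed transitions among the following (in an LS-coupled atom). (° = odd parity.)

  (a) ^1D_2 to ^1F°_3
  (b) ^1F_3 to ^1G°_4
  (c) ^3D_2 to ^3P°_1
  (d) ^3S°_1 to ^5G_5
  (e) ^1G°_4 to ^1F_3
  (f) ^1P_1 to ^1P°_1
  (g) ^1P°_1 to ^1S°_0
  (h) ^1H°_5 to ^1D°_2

5

(a) allowed
(b) allowed
(c) allowed
(d) forbidden (ΔS, ΔL, ΔJ fail)
(e) allowed
(f) allowed
(g) forbidden (parity fails)
(h) forbidden (parity, ΔL, ΔJ fail)
Total allowed: 5 of 8.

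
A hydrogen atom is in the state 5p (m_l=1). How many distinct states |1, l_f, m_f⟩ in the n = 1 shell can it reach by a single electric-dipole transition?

E1 requires Δl = ±1, so l_f ∈ {0, 2}; with 0 ≤ l_f ≤ n_f−1 = 0, the allowed l_f values are {0}.
For l_f = 0: m_f ∈ {m_i−1, m_i, m_i+1} ∩ [−0, 0] = {0} → 1 state.
Total: 1.

1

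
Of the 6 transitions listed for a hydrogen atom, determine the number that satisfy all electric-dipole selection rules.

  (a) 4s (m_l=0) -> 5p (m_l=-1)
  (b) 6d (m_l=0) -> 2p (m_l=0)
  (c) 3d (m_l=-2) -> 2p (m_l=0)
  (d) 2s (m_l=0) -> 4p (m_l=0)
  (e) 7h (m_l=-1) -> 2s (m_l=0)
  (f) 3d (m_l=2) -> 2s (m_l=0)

3

(a) allowed
(b) allowed
(c) forbidden — Δm_l = +2 (E1 requires Δm_l = 0, ±1)
(d) allowed
(e) forbidden — Δl = -5 (E1 requires Δl = ±1)
(f) forbidden — Δl = -2 (E1 requires Δl = ±1); Δm_l = -2 (E1 requires Δm_l = 0, ±1)
Total allowed: 3 of 6.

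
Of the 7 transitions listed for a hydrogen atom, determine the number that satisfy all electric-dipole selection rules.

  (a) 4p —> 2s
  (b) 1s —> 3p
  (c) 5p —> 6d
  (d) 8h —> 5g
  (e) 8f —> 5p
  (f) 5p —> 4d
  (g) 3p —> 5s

(a) allowed
(b) allowed
(c) allowed
(d) allowed
(e) forbidden — Δl = -2 (E1 requires Δl = ±1)
(f) allowed
(g) allowed
Total allowed: 6 of 7.

6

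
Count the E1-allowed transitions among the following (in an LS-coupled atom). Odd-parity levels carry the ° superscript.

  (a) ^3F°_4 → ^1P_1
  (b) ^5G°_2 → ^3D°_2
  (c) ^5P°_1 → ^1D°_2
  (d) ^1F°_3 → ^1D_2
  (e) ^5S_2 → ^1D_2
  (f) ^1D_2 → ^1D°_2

2

(a) forbidden (ΔS, ΔL, ΔJ fail)
(b) forbidden (parity, ΔS, ΔL fail)
(c) forbidden (parity, ΔS fail)
(d) allowed
(e) forbidden (parity, ΔS, ΔL fail)
(f) allowed
Total allowed: 2 of 6.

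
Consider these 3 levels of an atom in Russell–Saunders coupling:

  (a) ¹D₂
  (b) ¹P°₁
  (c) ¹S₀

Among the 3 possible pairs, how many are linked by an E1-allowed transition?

(a)–(b): allowed.
(a)–(c): forbidden (parity, ΔL, ΔJ).
(b)–(c): allowed.
Allowed pairs: 2 of 3.

2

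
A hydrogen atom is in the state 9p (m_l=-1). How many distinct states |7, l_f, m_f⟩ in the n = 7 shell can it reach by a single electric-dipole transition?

E1 requires Δl = ±1, so l_f ∈ {0, 2}; with 0 ≤ l_f ≤ n_f−1 = 6, the allowed l_f values are {0, 2}.
For l_f = 0: m_f ∈ {m_i−1, m_i, m_i+1} ∩ [−0, 0] = {0} → 1 state.
For l_f = 2: m_f ∈ {m_i−1, m_i, m_i+1} ∩ [−2, 2] = {-2, -1, 0} → 3 states.
Total: 4.

4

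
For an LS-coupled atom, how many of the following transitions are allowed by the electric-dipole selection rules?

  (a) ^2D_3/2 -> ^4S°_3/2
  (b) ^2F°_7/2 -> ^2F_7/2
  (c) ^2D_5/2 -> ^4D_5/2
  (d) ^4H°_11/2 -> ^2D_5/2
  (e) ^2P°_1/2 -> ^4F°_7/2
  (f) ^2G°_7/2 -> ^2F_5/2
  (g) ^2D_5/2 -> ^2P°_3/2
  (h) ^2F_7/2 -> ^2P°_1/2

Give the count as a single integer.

(a) forbidden (ΔS, ΔL fail)
(b) allowed
(c) forbidden (parity, ΔS fail)
(d) forbidden (ΔS, ΔL, ΔJ fail)
(e) forbidden (parity, ΔS, ΔL, ΔJ fail)
(f) allowed
(g) allowed
(h) forbidden (ΔL, ΔJ fail)
Total allowed: 3 of 8.

3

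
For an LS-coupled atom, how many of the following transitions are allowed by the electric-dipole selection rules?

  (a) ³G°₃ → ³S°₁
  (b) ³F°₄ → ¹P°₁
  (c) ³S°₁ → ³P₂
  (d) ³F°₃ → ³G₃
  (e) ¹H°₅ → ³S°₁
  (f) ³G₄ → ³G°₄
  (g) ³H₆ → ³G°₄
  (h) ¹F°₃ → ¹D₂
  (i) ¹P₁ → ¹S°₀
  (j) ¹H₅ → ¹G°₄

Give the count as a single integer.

6

(a) forbidden (parity, ΔL, ΔJ fail)
(b) forbidden (parity, ΔS, ΔL, ΔJ fail)
(c) allowed
(d) allowed
(e) forbidden (parity, ΔS, ΔL, ΔJ fail)
(f) allowed
(g) forbidden (ΔJ fails)
(h) allowed
(i) allowed
(j) allowed
Total allowed: 6 of 10.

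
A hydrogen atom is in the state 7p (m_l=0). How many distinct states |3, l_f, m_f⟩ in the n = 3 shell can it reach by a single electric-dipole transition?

E1 requires Δl = ±1, so l_f ∈ {0, 2}; with 0 ≤ l_f ≤ n_f−1 = 2, the allowed l_f values are {0, 2}.
For l_f = 0: m_f ∈ {m_i−1, m_i, m_i+1} ∩ [−0, 0] = {0} → 1 state.
For l_f = 2: m_f ∈ {m_i−1, m_i, m_i+1} ∩ [−2, 2] = {-1, 0, 1} → 3 states.
Total: 4.

4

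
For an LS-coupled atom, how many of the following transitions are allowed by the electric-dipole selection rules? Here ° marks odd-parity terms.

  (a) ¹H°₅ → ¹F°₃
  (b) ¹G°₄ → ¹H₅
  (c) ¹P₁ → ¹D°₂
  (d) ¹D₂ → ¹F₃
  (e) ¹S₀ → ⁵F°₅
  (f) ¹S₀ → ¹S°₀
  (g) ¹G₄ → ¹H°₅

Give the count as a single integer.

(a) forbidden (parity, ΔL, ΔJ fail)
(b) allowed
(c) allowed
(d) forbidden (parity fails)
(e) forbidden (ΔS, ΔL, ΔJ fail)
(f) forbidden (ΔL, ΔJ fail)
(g) allowed
Total allowed: 3 of 7.

3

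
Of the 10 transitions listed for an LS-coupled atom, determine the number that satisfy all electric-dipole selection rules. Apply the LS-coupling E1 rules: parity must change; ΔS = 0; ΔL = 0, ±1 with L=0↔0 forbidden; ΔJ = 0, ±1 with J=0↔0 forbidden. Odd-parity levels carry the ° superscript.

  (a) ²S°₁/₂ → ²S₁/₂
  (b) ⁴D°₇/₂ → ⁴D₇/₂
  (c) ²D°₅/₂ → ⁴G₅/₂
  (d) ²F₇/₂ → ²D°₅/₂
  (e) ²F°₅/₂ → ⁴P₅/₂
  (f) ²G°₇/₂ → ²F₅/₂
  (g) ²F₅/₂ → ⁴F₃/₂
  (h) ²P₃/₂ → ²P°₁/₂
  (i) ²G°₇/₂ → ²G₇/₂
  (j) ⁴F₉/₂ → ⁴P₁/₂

(a) forbidden (ΔL fails)
(b) allowed
(c) forbidden (ΔS, ΔL fail)
(d) allowed
(e) forbidden (ΔS, ΔL fail)
(f) allowed
(g) forbidden (parity, ΔS fail)
(h) allowed
(i) allowed
(j) forbidden (parity, ΔL, ΔJ fail)
Total allowed: 5 of 10.

5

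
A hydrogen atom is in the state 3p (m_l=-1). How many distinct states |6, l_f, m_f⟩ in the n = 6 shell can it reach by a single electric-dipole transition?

E1 requires Δl = ±1, so l_f ∈ {0, 2}; with 0 ≤ l_f ≤ n_f−1 = 5, the allowed l_f values are {0, 2}.
For l_f = 0: m_f ∈ {m_i−1, m_i, m_i+1} ∩ [−0, 0] = {0} → 1 state.
For l_f = 2: m_f ∈ {m_i−1, m_i, m_i+1} ∩ [−2, 2] = {-2, -1, 0} → 3 states.
Total: 4.

4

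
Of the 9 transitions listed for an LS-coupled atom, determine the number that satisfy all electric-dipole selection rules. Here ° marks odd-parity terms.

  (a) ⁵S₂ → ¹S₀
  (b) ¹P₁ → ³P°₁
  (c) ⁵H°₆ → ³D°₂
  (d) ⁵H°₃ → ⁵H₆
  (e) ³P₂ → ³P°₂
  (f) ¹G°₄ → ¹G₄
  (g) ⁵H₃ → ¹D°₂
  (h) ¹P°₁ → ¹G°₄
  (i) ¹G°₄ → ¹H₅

(a) forbidden (parity, ΔS, ΔL, ΔJ fail)
(b) forbidden (ΔS fails)
(c) forbidden (parity, ΔS, ΔL, ΔJ fail)
(d) forbidden (ΔJ fails)
(e) allowed
(f) allowed
(g) forbidden (ΔS, ΔL fail)
(h) forbidden (parity, ΔL, ΔJ fail)
(i) allowed
Total allowed: 3 of 9.

3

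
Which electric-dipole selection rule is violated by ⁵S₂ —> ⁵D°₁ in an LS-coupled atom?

Initial level: S=2, L=0, J=2, parity even. Final level: S=2, L=2, J=1, parity odd.
Parity must change: even → odd — satisfied.
ΔS = 0: S: 2 → 2 — satisfied.
ΔL = 0, ±1 (not L=0↔0): L: 0 → 2, ΔL = +2 — violated.
ΔJ = 0, ±1 (not J=0↔0): J: 2 → 1, ΔJ = -1 — satisfied.

the ΔL = 0, ±1 rule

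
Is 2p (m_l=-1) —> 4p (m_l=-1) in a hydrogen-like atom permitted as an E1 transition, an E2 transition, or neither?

Δl = 1 − 1 = +0; l_i + l_f = 2.
Δm_l = +0.
E1 (Δl = ±1, |Δm_l| ≤ 1): not satisfied.
E2 (Δl = 0,±2, l_i+l_f ≥ 2, |Δm_l| ≤ 2): satisfied.

E2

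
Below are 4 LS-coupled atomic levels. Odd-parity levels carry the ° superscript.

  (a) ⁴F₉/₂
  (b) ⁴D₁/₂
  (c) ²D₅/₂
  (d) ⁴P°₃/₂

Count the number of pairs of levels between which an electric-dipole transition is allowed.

(a)–(b): forbidden (parity, ΔJ).
(a)–(c): forbidden (parity, ΔS, ΔJ).
(a)–(d): forbidden (ΔL, ΔJ).
(b)–(c): forbidden (parity, ΔS, ΔJ).
(b)–(d): allowed.
(c)–(d): forbidden (ΔS).
Allowed pairs: 1 of 6.

1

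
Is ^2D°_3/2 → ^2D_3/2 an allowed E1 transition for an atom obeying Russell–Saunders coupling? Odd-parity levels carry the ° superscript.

allowed

Reading off the term symbols: S 1/2→1/2, L 2→2, J 3/2→3/2, parity odd→even.
ΔL = 0, ±1 (not L=0↔0): L: 2 → 2, ΔL = +0 — passes.
ΔJ = 0, ±1 (not J=0↔0): J: 3/2 → 3/2, ΔJ = +0 — passes.
ΔS = 0: S: 1/2 → 1/2 — passes.
Parity must change: odd → even — passes.
All four E1 rules are satisfied.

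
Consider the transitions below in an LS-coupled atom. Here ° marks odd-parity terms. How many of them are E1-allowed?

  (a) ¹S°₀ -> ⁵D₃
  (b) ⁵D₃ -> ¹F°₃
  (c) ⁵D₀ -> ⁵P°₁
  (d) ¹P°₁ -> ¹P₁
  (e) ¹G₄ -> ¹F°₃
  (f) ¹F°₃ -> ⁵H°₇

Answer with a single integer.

3

(a) forbidden (ΔS, ΔL, ΔJ fail)
(b) forbidden (ΔS fails)
(c) allowed
(d) allowed
(e) allowed
(f) forbidden (parity, ΔS, ΔL, ΔJ fail)
Total allowed: 3 of 6.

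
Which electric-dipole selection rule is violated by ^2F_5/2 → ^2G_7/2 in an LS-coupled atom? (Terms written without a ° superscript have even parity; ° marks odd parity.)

parity

Reading off the term symbols: S 1/2→1/2, L 3→4, J 5/2→7/2, parity even→even.
Parity must change: even → even — ✗.
ΔS = 0: S: 1/2 → 1/2 — ✓.
ΔL = 0, ±1 (not L=0↔0): L: 3 → 4, ΔL = +1 — ✓.
ΔJ = 0, ±1 (not J=0↔0): J: 5/2 → 7/2, ΔJ = +1 — ✓.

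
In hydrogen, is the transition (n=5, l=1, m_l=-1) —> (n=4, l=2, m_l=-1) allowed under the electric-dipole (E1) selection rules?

allowed

l: 1 → 2 (Δl = +1). Δl = ±1 satisfied.
m_l: -1 → -1 (Δm_l = +0). |Δm_l| ≤ 1 satisfied.
All E1 selection rules are satisfied.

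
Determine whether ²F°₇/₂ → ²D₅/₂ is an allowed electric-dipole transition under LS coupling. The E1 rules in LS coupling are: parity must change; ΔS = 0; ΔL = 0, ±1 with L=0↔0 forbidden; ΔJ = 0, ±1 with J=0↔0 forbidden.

Parity must change: odd → even — ✓.
ΔS = 0: S: 1/2 → 1/2 — ✓.
ΔL = 0, ±1 (not L=0↔0): L: 3 → 2, ΔL = -1 — ✓.
ΔJ = 0, ±1 (not J=0↔0): J: 7/2 → 5/2, ΔJ = -1 — ✓.
All four E1 rules are satisfied.

allowed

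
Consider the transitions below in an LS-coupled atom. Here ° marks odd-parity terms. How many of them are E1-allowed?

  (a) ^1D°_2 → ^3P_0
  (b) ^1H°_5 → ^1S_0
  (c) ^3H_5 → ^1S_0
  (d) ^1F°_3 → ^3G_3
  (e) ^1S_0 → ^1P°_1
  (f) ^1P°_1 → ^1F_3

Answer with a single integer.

1

(a) forbidden (ΔS, ΔJ fail)
(b) forbidden (ΔL, ΔJ fail)
(c) forbidden (parity, ΔS, ΔL, ΔJ fail)
(d) forbidden (ΔS fails)
(e) allowed
(f) forbidden (ΔL, ΔJ fail)
Total allowed: 1 of 6.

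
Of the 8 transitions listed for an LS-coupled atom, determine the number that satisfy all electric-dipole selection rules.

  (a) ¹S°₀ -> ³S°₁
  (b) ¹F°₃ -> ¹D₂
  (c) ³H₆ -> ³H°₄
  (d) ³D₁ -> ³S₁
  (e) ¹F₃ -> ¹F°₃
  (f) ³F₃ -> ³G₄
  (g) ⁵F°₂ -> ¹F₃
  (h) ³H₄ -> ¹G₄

2

(a) forbidden (parity, ΔS, ΔL fail)
(b) allowed
(c) forbidden (ΔJ fails)
(d) forbidden (parity, ΔL fail)
(e) allowed
(f) forbidden (parity fails)
(g) forbidden (ΔS fails)
(h) forbidden (parity, ΔS fail)
Total allowed: 2 of 8.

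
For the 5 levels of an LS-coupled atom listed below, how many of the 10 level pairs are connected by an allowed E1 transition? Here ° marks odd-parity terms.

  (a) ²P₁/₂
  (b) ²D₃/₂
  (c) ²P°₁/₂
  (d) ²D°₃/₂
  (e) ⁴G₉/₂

(a)–(b): forbidden (parity).
(a)–(c): allowed.
(a)–(d): allowed.
(a)–(e): forbidden (parity, ΔS, ΔL, ΔJ).
(b)–(c): allowed.
(b)–(d): allowed.
(b)–(e): forbidden (parity, ΔS, ΔL, ΔJ).
(c)–(d): forbidden (parity).
(c)–(e): forbidden (ΔS, ΔL, ΔJ).
(d)–(e): forbidden (ΔS, ΔL, ΔJ).
Allowed pairs: 4 of 10.

4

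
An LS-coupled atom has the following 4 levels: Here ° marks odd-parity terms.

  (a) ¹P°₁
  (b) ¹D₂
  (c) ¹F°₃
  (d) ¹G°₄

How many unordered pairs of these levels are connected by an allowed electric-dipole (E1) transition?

(a)–(b): allowed.
(a)–(c): forbidden (parity, ΔL, ΔJ).
(a)–(d): forbidden (parity, ΔL, ΔJ).
(b)–(c): allowed.
(b)–(d): forbidden (ΔL, ΔJ).
(c)–(d): forbidden (parity).
Allowed pairs: 2 of 6.

2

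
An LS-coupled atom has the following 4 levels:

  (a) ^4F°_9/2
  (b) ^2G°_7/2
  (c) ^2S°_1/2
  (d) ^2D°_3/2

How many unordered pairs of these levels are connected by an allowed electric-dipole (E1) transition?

(a)–(b): forbidden (parity, ΔS).
(a)–(c): forbidden (parity, ΔS, ΔL, ΔJ).
(a)–(d): forbidden (parity, ΔS, ΔJ).
(b)–(c): forbidden (parity, ΔL, ΔJ).
(b)–(d): forbidden (parity, ΔL, ΔJ).
(c)–(d): forbidden (parity, ΔL).
Allowed pairs: 0 of 6.

0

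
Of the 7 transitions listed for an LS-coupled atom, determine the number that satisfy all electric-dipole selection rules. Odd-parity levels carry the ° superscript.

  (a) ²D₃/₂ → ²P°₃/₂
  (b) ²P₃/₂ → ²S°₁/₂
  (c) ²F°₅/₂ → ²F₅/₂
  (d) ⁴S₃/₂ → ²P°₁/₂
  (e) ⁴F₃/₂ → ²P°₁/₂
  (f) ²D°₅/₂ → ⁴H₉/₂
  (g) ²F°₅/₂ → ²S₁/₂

3

(a) allowed
(b) allowed
(c) allowed
(d) forbidden (ΔS fails)
(e) forbidden (ΔS, ΔL fail)
(f) forbidden (ΔS, ΔL, ΔJ fail)
(g) forbidden (ΔL, ΔJ fail)
Total allowed: 3 of 7.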